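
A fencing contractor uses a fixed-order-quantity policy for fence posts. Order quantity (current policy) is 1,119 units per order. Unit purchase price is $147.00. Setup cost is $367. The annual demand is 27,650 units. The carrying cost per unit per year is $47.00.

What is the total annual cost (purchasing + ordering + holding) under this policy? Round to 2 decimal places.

$4,099,914.91

Annual ordering cost = (D/Q)·S = (27,650/1,119) × 367 = $9,068.41
Annual holding cost  = (Q/2)·H = (1,119/2) × 47 = $26,296.50
Purchase cost = D·C = 27,650 × 147 = $4,064,550.00
Total = $9,068.41 + $26,296.50 + $4,064,550.00 = $4,099,914.91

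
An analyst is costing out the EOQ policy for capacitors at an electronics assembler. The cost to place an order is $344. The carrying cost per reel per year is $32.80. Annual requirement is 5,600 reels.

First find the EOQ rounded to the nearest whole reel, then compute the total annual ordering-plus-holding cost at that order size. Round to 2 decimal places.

$11,241.53

Optimal lot size Q* = (2 × 5,600 × $344 / $32.8)^½ ≈ 342.73 → Q = 343 reels
Annual ordering cost = (D/Q)·S = (5,600/343) × 344 = $5,616.33
Annual holding cost  = (Q/2)·H = (343/2) × 32.8 = $5,625.20
Total = $5,616.33 + $5,625.20 = $11,241.53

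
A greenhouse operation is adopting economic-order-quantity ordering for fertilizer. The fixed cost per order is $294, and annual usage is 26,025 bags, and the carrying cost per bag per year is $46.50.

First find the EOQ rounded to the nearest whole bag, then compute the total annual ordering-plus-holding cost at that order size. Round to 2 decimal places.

$26,675.38

2DS/H = 2·26,025·294/46.5 = 329,090.32
EOQ = √329,090.32 ≈ 573.66 → Q = 574 bags
Orders/yr = 26,025/574 = 45.340; ordering cost = 45.340 × $294 = $13,329.88
Average inventory = 574/2 = 287; holding cost = 287 × $46.5 = $13,345.50
Total = $13,329.88 + $13,345.50 = $26,675.38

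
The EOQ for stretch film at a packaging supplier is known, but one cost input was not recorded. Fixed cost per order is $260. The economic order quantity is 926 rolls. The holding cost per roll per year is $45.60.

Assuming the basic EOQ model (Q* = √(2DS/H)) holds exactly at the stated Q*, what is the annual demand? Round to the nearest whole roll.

From Q* = √(2DS/H) ⇒ Q*² = 2DS/H.
D = Q²H / (2S) = 926² × 45.6 / (2 × 260) = 75,194.05

75,194 rolls per year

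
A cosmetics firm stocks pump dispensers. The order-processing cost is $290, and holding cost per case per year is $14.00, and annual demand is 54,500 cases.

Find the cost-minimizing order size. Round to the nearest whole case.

1,503 cases

Optimal lot size Q* = (2 × 54,500 × $290 / $14)^½ ≈ 1,502.62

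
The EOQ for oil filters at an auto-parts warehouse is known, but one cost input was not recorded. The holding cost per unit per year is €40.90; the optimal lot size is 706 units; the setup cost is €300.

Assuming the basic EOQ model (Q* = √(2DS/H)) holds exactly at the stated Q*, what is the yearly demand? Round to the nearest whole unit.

EOQ relation: Q² = 2DS/H, so rearrange for the unknown.
D = Q²H / (2S) = 706² × 40.9 / (2 × 300) = 33,976.72

33,977 units per year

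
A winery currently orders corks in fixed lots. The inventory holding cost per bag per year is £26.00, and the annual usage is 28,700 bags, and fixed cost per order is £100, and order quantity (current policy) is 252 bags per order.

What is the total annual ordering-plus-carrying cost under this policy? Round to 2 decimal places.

£14,664.89

Ordering: D/Q × S = 28,700/252 × £100 = £11,388.89
Holding:  Q/2 × H = 252/2 × £26 = £3,276.00
Total = £11,388.89 + £3,276.00 = £14,664.89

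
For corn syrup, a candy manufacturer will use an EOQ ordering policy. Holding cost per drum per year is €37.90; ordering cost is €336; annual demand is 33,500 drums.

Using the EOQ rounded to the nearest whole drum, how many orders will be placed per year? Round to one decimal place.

Optimal lot size Q* = (2 × 33,500 × €336 / €37.9)^½ ≈ 770.70 → Q = 771
Orders per year = D/Q = 33,500 / 771 = 43.450

43.5 orders per year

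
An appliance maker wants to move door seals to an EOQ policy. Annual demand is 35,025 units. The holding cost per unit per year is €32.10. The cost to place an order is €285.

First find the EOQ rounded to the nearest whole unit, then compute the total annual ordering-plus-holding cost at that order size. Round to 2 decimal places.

€25,315.07

Q* = √(2·D·S / H) = √(2·35,025·285 / 32.1) = √621,939.3 ≈ 788.63 → Q = 789 units
Orders/yr = 35,025/789 = 44.392; ordering cost = 44.392 × €285 = €12,651.62
Average inventory = 789/2 = 394.5; holding cost = 394.5 × €32.1 = €12,663.45
Total = €12,651.62 + €12,663.45 = €25,315.07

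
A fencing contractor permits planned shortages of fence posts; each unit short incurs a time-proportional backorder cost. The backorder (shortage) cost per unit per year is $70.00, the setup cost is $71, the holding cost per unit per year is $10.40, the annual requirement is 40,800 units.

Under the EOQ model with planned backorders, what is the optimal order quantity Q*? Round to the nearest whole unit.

Basic EOQ = √(2·40,800·71/10.4) = 746.376
Backorder adjustment √((H+b)/b) = √((10.4+70)/70) = 1.0717
Q* = 746.376 × 1.0717 ≈ 799.90

800 units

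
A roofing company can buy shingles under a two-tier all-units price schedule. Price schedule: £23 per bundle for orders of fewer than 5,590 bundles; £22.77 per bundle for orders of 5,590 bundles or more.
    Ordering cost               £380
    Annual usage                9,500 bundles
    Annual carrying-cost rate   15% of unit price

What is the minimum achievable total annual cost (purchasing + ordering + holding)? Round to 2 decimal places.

£223,490.89

H₁ = 15%×£23 = £3.4500;  H₂ = 15%×£22.77 = £3.4155
EOQ₁ = √(2×9,500×380/3.4500) = 1,446.64  (< 5,590, feasible at tier 1)
EOQ₂ = √(2×9,500×380/3.4155) = 1,453.92  (< 5,590 → use Q = 5,590 at tier-2 price)
TC(tier 1 (EOQ₁), Q≈1,446.6) = £223,490.89
TC(tier 2, Q≈5,590.0) = £226,507.12
Minimum at tier 1 (EOQ₁): £223,490.89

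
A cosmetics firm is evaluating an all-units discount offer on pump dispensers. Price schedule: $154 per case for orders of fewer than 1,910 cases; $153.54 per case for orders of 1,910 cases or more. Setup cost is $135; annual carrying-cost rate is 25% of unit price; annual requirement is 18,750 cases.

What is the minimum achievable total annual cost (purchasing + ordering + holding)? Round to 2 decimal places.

H₁ = 25%×$154 = $38.5000;  H₂ = 25%×$153.54 = $38.3850
EOQ₁ = √(2×18,750×135/38.5000) = 362.62  (< 1,910, feasible at tier 1)
EOQ₂ = √(2×18,750×135/38.3850) = 363.16  (< 1,910 → use Q = 1,910 at tier-2 price)
TC(tier 1 (EOQ₁), Q≈362.6) = $2,901,460.88
TC(tier 2, Q≈1,910.0) = $2,916,857.94
Minimum at tier 1 (EOQ₁): $2,901,460.88

$2,901,460.88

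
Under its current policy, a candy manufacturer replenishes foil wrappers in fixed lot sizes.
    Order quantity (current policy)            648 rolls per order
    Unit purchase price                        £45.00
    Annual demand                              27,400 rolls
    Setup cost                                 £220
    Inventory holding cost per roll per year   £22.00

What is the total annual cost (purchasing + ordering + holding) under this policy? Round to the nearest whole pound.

Orders/yr = 27,400/648 = 42.284; ordering cost = 42.284 × £220 = £9,302.47
Average inventory = 648/2 = 324; holding cost = 324 × £22 = £7,128.00
Purchase cost = D·C = 27,400 × 45 = £1,233,000.00
Total = £9,302.47 + £7,128.00 + £1,233,000.00 = £1,249,430.47

£1,249,430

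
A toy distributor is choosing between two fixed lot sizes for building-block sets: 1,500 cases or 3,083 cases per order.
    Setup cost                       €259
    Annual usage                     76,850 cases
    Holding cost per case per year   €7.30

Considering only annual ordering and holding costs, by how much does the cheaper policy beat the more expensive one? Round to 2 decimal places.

TC(Q) = (D/Q)S + (Q/2)H
TC(1,500) = (76,850/1,500)×259 + (1,500/2)×7.3 = €18,744.43
TC(3,083) = (76,850/3,083)×259 + (3,083/2)×7.3 = €17,709.05
|ΔTC| = |€18,744.43 − €17,709.05| = €1,035.39

€1,035.39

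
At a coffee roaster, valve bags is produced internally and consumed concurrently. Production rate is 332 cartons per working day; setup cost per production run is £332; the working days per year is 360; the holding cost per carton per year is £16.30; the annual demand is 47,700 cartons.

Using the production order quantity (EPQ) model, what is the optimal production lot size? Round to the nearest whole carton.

Daily demand d = 47,700/360 = 132.500; p = 332; 1 − d/p = 0.60090
EPQ = √(2DS / (H(1 − d/p)))
    = √(2 × 47,700 × 332 / (16.3 × 0.60090)) ≈ 1,798.24

1,798 cartons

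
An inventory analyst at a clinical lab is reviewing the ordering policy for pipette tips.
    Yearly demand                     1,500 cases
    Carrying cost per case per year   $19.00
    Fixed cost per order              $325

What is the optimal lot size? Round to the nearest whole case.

227 cases

2DS/H = 2·1,500·325/19 = 51,315.79
EOQ = √51,315.79 ≈ 226.53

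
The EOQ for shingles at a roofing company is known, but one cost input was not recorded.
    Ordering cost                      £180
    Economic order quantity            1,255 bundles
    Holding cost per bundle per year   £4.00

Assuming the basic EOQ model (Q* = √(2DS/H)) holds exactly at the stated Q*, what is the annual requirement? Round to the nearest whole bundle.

From Q* = √(2DS/H) ⇒ Q*² = 2DS/H.
D = Q²H / (2S) = 1,255² × 4 / (2 × 180) = 17,500.28

17,500 bundles per year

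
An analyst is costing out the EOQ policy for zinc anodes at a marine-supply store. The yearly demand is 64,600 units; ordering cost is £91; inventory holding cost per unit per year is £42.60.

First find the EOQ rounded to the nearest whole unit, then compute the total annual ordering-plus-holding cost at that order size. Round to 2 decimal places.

£22,379.83

Q* = √(2·D·S / H) = √(2·64,600·91 / 42.6) = √275,990.6 ≈ 525.35 → Q = 525 units
Orders/yr = 64,600/525 = 123.048; ordering cost = 123.048 × £91 = £11,197.33
Average inventory = 525/2 = 262.5; holding cost = 262.5 × £42.6 = £11,182.50
Total = £11,197.33 + £11,182.50 = £22,379.83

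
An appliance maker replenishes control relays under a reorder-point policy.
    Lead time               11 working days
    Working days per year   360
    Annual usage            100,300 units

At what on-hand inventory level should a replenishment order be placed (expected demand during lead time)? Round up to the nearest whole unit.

Daily demand d = 100,300 / 360 = 278.611 units/day
Demand during lead time = 278.611 × 11 = 3,064.72
Reorder point = 3,064.72 → round up

3,065 units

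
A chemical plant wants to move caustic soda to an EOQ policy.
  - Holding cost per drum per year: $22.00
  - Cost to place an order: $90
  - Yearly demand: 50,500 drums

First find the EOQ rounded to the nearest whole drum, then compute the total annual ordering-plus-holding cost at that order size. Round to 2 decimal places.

$14,141.43

Q* = √(2·D·S / H) = √(2·50,500·90 / 22) = √413,181.8 ≈ 642.79 → Q = 643 drums
Orders/yr = 50,500/643 = 78.538; ordering cost = 78.538 × $90 = $7,068.43
Average inventory = 643/2 = 321.5; holding cost = 321.5 × $22 = $7,073.00
Total = $7,068.43 + $7,073.00 = $14,141.43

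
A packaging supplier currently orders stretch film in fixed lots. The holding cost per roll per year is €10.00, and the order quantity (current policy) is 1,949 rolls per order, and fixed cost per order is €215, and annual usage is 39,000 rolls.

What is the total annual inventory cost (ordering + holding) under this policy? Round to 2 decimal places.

€14,047.21

Orders/yr = 39,000/1,949 = 20.010; ordering cost = 20.010 × €215 = €4,302.21
Average inventory = 1,949/2 = 974.5; holding cost = 974.5 × €10 = €9,745.00
Total = €4,302.21 + €9,745.00 = €14,047.21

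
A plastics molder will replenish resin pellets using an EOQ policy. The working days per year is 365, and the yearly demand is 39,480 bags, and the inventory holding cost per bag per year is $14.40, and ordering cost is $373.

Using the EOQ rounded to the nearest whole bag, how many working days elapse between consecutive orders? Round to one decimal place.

13.2 days

Q* = √(2·D·S / H) = √(2·39,480·373 / 14.4) = √2,045,283.3 ≈ 1,430.13 → Q = 1,430 bags
Days between orders = 365 / (D/Q) = 365 / 27.608 ≈ 13.221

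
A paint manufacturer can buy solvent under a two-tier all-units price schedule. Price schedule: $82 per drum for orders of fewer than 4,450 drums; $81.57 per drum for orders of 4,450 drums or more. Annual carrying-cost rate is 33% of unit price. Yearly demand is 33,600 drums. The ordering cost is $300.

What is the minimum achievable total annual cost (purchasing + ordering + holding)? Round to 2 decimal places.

H₁ = 33%×$82 = $27.0600;  H₂ = 33%×$81.57 = $26.9181
EOQ₁ = √(2×33,600×300/27.0600) = 863.14  (< 4,450, feasible at tier 1)
EOQ₂ = √(2×33,600×300/26.9181) = 865.41  (< 4,450 → use Q = 4,450 at tier-2 price)
TC(tier 1 (EOQ₁), Q≈863.1) = $2,778,556.58
TC(tier 2, Q≈4,450.0) = $2,802,909.94
Minimum at tier 1 (EOQ₁): $2,778,556.58

$2,778,556.58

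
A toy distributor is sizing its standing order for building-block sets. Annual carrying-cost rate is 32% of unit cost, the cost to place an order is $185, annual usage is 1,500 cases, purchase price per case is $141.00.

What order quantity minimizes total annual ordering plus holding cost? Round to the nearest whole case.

111 cases

Carrying cost H = $141 × 32% = $45.1200/case/yr
EOQ = √(2DS/H) = √(2 × 1,500 × 185 / 45.12)
    = √(12,300.53) ≈ 110.91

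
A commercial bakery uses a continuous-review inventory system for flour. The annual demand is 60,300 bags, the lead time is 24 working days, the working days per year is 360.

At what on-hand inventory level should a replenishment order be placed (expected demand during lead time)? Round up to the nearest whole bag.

Daily demand d = 60,300 / 360 = 167.500 bags/day
Demand during lead time = 167.500 × 24 = 4,020.00
Reorder point = 4,020.00 → round up

4,020 bags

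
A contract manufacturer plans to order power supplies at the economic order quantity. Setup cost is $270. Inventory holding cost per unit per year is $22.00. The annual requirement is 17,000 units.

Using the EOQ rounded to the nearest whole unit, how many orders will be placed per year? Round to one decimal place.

26.3 orders per year

2DS/H = 2·17,000·270/22 = 417,272.73
EOQ = √417,272.73 ≈ 645.97 → Q = 646
N = D/Q = 17,000/646 ≈ 26.316 orders/yr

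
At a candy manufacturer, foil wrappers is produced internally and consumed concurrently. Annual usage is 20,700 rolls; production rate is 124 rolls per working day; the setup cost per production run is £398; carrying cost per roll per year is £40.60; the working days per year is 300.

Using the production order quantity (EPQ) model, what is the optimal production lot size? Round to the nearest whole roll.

d = 20,700/300 = 69.0000 rolls/day;  effective holding cost H(1 − d/p) = 40.6·(1 − 69.0000/124) = 18.00806
Q* = √(2DS / H_eff) = √(2·20,700·398 / 18.00806) ≈ 956.55

957 rolls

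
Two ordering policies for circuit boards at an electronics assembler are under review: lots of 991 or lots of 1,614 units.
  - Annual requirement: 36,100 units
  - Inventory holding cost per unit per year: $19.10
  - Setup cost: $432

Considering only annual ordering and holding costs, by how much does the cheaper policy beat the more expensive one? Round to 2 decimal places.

For each Q, cost = (D/Q)·S + (Q/2)·H.
TC(991) = (36,100/991)×432 + (991/2)×19.1 = $25,200.88
TC(1,614) = (36,100/1,614)×432 + (1,614/2)×19.1 = $25,076.15
|ΔTC| = |$25,200.88 − $25,076.15| = $124.73

$124.73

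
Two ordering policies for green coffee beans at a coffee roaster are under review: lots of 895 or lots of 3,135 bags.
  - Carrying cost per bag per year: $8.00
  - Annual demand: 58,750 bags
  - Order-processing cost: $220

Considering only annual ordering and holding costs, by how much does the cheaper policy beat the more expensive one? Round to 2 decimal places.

$1,358.53

TC(Q) = (D/Q)S + (Q/2)H
TC(895) = (58,750/895)×220 + (895/2)×8 = $18,021.34
TC(3,135) = (58,750/3,135)×220 + (3,135/2)×8 = $16,662.81
Lots of 3,135 are cheaper by $1,358.53.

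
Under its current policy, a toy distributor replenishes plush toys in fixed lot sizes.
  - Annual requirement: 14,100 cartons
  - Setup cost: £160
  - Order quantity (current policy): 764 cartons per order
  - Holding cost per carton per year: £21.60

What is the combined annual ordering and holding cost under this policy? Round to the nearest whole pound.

£11,204

Annual ordering cost = (D/Q)·S = (14,100/764) × 160 = £2,952.88
Annual holding cost  = (Q/2)·H = (764/2) × 21.6 = £8,251.20
Total = £2,952.88 + £8,251.20 = £11,204.08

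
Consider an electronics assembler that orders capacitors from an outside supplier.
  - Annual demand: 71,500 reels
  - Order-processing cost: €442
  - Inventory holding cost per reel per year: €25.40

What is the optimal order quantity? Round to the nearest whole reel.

2DS/H = 2·71,500·442/25.4 = 2,488,425.20
EOQ = √2,488,425.20 ≈ 1,577.47

1,577 reels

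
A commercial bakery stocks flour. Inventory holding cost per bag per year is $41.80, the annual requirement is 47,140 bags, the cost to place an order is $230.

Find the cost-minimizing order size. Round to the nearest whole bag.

Q* = √(2·D·S / H) = √(2·47,140·230 / 41.8) = √518,765.6 ≈ 720.25

720 bags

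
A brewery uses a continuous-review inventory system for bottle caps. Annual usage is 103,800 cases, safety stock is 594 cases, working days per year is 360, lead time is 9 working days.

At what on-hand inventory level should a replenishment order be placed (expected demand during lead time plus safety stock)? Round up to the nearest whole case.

Daily demand d = 103,800 / 360 = 288.333 cases/day
Demand during lead time = 288.333 × 9 = 2,595.00
Reorder point = 2,595.00 + 594 = 3,189.00 → round up

3,189 cases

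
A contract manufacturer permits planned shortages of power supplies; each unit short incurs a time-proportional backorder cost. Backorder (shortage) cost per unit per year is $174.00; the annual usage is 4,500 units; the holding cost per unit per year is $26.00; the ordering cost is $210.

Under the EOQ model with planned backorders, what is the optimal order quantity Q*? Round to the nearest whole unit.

Q* = √(2DS/H) · √((H + b)/b)
   = √(2 × 4,500 × 210 / 26) · √((26 + 174) / 174)
   = 269.615 × 1.0721 ≈ 289.06

289 units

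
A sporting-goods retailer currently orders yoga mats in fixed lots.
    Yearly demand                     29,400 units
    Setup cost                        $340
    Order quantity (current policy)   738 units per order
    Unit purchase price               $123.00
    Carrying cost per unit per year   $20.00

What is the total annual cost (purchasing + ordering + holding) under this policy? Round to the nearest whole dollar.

Orders/yr = 29,400/738 = 39.837; ordering cost = 39.837 × $340 = $13,544.72
Average inventory = 738/2 = 369; holding cost = 369 × $20 = $7,380.00
Purchase cost = D·C = 29,400 × 123 = $3,616,200.00
Total = $13,544.72 + $7,380.00 + $3,616,200.00 = $3,637,124.72

$3,637,125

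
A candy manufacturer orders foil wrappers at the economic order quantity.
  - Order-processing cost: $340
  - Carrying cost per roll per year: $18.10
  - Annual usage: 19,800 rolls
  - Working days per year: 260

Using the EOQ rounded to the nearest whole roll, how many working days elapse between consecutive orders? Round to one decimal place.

11.3 days

Optimal lot size Q* = (2 × 19,800 × $340 / $18.1)^½ ≈ 862.48 → Q = 862 rolls
Days between orders = 260 / (D/Q) = 260 / 22.970 ≈ 11.319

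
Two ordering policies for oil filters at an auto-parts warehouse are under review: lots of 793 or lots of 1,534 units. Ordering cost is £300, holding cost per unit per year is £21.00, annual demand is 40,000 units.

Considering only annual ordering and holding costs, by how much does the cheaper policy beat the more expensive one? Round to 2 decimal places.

Annual cost at Q: ordering D·S/Q plus holding Q·H/2.
TC(793) = (40,000/793)×300 + (793/2)×21 = £23,458.91
TC(1,534) = (40,000/1,534)×300 + (1,534/2)×21 = £23,929.69
Lots of 793 are cheaper by £470.78.

£470.78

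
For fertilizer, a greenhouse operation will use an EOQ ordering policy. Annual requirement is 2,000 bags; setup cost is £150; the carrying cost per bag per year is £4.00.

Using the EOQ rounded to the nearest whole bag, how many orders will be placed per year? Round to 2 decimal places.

5.17 orders per year

EOQ = √(2DS/H) = √(2 × 2,000 × 150 / 4)
    = √(150,000.00) ≈ 387.30 → Q = 387
N = D/Q = 2,000/387 ≈ 5.168 orders/yr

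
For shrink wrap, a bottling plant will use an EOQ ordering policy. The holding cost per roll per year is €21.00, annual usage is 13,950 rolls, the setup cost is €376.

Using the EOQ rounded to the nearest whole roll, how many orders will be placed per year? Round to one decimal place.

19.7 orders per year

2DS/H = 2·13,950·376/21 = 499,542.86
EOQ = √499,542.86 ≈ 706.78 → Q = 707
N = D/Q = 13,950/707 ≈ 19.731 orders/yr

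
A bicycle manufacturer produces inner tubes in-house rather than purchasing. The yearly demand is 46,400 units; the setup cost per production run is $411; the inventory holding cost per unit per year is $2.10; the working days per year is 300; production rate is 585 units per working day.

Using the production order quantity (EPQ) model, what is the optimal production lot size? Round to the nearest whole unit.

4,969 units

Daily demand d = 46,400/300 = 154.667; p = 585; 1 − d/p = 0.73561
EPQ = √(2DS / (H(1 − d/p)))
    = √(2 × 46,400 × 411 / (2.1 × 0.73561)) ≈ 4,968.90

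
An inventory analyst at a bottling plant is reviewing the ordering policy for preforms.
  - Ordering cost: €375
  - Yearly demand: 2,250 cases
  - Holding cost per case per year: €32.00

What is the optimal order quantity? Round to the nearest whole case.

230 cases

Optimal lot size Q* = (2 × 2,250 × €375 / €32)^½ ≈ 229.64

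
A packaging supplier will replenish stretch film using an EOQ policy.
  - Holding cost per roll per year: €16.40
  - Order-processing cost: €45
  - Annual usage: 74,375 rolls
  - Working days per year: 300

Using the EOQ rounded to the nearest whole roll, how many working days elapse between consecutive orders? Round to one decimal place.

Q* = √(2·D·S / H) = √(2·74,375·45 / 16.4) = √408,155.5 ≈ 638.87 → Q = 639 rolls
Days between orders = 300 / (D/Q) = 300 / 116.393 ≈ 2.577

2.6 days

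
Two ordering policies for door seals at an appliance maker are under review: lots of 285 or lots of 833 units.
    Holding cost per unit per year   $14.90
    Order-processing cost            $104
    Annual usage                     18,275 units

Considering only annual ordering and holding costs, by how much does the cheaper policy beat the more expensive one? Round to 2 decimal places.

$304.54

For each Q, cost = (D/Q)·S + (Q/2)·H.
TC(285) = (18,275/285)×104 + (285/2)×14.9 = $8,792.02
TC(833) = (18,275/833)×104 + (833/2)×14.9 = $8,487.48
Cheaper: Q = 833.  Difference = $304.54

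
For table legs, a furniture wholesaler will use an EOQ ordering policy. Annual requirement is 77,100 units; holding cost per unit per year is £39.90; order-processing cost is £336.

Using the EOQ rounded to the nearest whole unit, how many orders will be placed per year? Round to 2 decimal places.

67.63 orders per year

Q* = √(2·D·S / H) = √(2·77,100·336 / 39.9) = √1,298,526.3 ≈ 1,139.53 → Q = 1,140
Orders per year = D/Q = 77,100 / 1,140 = 67.632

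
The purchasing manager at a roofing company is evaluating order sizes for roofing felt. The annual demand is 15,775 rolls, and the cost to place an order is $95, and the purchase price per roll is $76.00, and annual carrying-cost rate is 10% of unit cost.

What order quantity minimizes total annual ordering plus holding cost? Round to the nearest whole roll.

Holding cost per roll per year: H = 10% × $76 = $7.6000
EOQ = √(2DS/H) = √(2 × 15,775 × 95 / 7.6)
    = √(394,375.00) ≈ 627.99

628 rolls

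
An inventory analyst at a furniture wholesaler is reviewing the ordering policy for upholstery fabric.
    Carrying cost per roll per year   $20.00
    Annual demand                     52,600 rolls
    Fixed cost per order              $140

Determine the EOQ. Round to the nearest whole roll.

858 rolls

EOQ = √(2DS/H) = √(2 × 52,600 × 140 / 20)
    = √(736,400.00) ≈ 858.14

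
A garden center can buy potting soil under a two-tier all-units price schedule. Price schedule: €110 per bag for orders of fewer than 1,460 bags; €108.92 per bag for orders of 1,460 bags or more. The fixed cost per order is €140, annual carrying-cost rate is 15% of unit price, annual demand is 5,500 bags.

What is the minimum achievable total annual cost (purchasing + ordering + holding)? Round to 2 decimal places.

€610,040.83

H₁ = 15%×€110 = €16.5000;  H₂ = 15%×€108.92 = €16.3380
EOQ₁ = √(2×5,500×140/16.5000) = 305.51  (< 1,460, feasible at tier 1)
EOQ₂ = √(2×5,500×140/16.3380) = 307.02  (< 1,460 → use Q = 1,460 at tier-2 price)
TC(tier 1 (EOQ₁), Q≈305.5) = €610,040.83
TC(tier 2, Q≈1,460.0) = €611,514.14
Minimum at tier 1 (EOQ₁): €610,040.83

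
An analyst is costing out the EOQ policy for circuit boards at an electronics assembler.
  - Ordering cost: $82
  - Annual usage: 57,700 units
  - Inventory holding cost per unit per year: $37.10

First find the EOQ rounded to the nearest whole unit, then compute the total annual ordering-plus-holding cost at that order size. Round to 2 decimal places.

2DS/H = 2·57,700·82/37.1 = 255,061.99
EOQ = √255,061.99 ≈ 505.04 → Q = 505 units
Ordering: D/Q × S = 57,700/505 × $82 = $9,369.11
Holding:  Q/2 × H = 505/2 × $37.1 = $9,367.75
Total = $9,369.11 + $9,367.75 = $18,736.86

$18,736.86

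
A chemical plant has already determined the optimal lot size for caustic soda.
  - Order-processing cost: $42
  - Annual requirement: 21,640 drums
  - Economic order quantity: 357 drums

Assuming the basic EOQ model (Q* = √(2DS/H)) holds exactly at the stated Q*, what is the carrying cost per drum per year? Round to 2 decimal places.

EOQ relation: Q² = 2DS/H, so rearrange for the unknown.
H = 2DS / Q² = 2 × 21,640 × 42 / 357² = 14.2626

$14.26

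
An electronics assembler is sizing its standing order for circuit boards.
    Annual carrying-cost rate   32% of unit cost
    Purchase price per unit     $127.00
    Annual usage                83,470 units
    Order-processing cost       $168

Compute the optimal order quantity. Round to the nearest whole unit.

831 units

Carrying cost H = $127 × 32% = $40.6400/unit/yr
EOQ = √(2DS/H) = √(2 × 83,470 × 168 / 40.64)
    = √(690,106.30) ≈ 830.73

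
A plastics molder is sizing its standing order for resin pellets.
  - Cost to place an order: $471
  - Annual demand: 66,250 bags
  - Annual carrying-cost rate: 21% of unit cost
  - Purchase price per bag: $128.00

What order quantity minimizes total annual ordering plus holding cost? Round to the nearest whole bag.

1,524 bags

Holding cost per bag per year: H = 21% × $128 = $26.8800
Optimal lot size Q* = (2 × 66,250 × $471 / $26.88)^½ ≈ 1,523.72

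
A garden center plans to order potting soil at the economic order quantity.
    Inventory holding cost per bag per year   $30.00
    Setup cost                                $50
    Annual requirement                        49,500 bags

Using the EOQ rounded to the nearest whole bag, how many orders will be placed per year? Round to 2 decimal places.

2DS/H = 2·49,500·50/30 = 165,000.00
EOQ = √165,000.00 ≈ 406.20 → Q = 406
Orders per year = D/Q = 49,500 / 406 = 121.921

121.92 orders per year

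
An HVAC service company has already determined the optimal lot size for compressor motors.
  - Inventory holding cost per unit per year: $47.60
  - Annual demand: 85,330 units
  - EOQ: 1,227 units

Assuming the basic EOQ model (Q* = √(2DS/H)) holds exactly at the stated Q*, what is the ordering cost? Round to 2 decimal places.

From Q* = √(2DS/H) ⇒ Q*² = 2DS/H.
S = Q²H / (2D) = 1,227² × 47.6 / (2 × 85,330) = 419.9179

$419.92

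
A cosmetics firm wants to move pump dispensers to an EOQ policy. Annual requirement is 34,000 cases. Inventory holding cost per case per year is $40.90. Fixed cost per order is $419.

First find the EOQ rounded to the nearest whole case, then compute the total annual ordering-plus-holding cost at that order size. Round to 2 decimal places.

Q* = √(2·D·S / H) = √(2·34,000·419 / 40.9) = √696,625.9 ≈ 834.64 → Q = 835 cases
Ordering: D/Q × S = 34,000/835 × $419 = $17,061.08
Holding:  Q/2 × H = 835/2 × $40.9 = $17,075.75
Total = $17,061.08 + $17,075.75 = $34,136.83

$34,136.83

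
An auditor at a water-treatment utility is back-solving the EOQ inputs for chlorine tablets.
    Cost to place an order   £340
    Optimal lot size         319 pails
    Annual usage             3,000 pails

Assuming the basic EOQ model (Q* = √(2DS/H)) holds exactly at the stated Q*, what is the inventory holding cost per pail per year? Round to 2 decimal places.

From Q* = √(2DS/H) ⇒ Q*² = 2DS/H.
H = 2DS / Q² = 2 × 3,000 × 340 / 319² = 20.0470

£20.05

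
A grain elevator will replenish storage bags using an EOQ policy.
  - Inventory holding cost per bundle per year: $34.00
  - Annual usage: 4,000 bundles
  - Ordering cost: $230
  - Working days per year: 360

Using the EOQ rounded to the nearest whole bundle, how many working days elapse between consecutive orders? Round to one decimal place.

2DS/H = 2·4,000·230/34 = 54,117.65
EOQ = √54,117.65 ≈ 232.63 → Q = 233 bundles
Cycle time = (working days × Q)/D = (360 × 233) / 4,000 = 20.970 days

21.0 days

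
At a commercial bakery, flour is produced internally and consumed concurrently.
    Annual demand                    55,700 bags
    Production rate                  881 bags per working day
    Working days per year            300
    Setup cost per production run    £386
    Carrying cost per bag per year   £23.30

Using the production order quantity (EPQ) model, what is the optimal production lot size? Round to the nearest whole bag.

d = 55,700/300 = 185.6667 bags/day;  effective holding cost H(1 − d/p) = 23.3·(1 − 185.6667/881) = 18.38963
Q* = √(2DS / H_eff) = √(2·55,700·386 / 18.38963) ≈ 1,529.15

1,529 bags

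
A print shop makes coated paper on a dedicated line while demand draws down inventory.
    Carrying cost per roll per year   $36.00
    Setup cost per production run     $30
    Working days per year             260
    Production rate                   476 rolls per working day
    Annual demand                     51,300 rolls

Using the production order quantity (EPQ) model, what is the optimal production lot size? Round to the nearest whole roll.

Daily demand d = 51,300/260 = 197.308; p = 476; 1 − d/p = 0.58549
EPQ = √(2DS / (H(1 − d/p)))
    = √(2 × 51,300 × 30 / (36 × 0.58549)) ≈ 382.14

382 rolls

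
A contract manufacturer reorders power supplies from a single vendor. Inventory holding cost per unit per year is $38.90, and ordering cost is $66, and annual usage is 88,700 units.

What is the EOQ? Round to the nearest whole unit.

549 units

Q* = √(2·D·S / H) = √(2·88,700·66 / 38.9) = √300,987.1 ≈ 548.62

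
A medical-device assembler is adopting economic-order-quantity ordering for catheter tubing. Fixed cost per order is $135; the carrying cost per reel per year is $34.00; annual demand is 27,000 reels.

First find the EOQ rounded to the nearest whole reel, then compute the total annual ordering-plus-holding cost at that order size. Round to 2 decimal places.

Optimal lot size Q* = (2 × 27,000 × $135 / $34)^½ ≈ 463.05 → Q = 463 reels
Annual ordering cost = (D/Q)·S = (27,000/463) × 135 = $7,872.57
Annual holding cost  = (Q/2)·H = (463/2) × 34 = $7,871.00
Total = $7,872.57 + $7,871.00 = $15,743.57

$15,743.57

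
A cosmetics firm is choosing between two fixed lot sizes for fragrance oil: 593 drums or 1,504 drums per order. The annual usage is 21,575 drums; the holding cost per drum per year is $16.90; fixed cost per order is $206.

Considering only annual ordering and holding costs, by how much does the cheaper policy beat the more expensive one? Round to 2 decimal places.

$3,158.18

TC(Q) = (D/Q)S + (Q/2)H
TC(593) = (21,575/593)×206 + (593/2)×16.9 = $12,505.71
TC(1,504) = (21,575/1,504)×206 + (1,504/2)×16.9 = $15,663.89
Cheaper: Q = 593.  Difference = $3,158.18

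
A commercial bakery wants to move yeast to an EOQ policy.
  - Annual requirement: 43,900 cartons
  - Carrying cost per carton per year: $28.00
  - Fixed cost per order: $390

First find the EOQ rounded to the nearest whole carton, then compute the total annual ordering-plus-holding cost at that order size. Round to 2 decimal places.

$30,964.11

Optimal lot size Q* = (2 × 43,900 × $390 / $28)^½ ≈ 1,105.86 → Q = 1,106 cartons
Ordering: D/Q × S = 43,900/1,106 × $390 = $15,480.11
Holding:  Q/2 × H = 1,106/2 × $28 = $15,484.00
Total = $15,480.11 + $15,484.00 = $30,964.11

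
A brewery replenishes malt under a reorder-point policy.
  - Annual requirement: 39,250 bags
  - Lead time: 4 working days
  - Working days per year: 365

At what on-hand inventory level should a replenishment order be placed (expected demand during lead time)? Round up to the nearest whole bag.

431 bags

Daily demand d = 39,250 / 365 = 107.534 bags/day
Demand during lead time = 107.534 × 4 = 430.14
Reorder point = 430.14 → round up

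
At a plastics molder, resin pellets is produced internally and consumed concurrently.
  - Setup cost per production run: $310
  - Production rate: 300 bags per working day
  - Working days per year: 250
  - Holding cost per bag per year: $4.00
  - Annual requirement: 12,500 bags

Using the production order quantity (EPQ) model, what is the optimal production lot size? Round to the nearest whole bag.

1,525 bags

d = 12,500/250 = 50.0000 bags/day;  effective holding cost H(1 − d/p) = 4·(1 − 50.0000/300) = 3.33333
Q* = √(2DS / H_eff) = √(2·12,500·310 / 3.33333) ≈ 1,524.80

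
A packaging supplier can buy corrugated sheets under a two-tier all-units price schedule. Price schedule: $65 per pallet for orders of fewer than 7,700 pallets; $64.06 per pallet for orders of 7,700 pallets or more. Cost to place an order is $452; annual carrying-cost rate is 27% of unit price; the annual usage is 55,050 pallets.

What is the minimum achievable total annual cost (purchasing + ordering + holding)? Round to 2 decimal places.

H₁ = 27%×$65 = $17.5500;  H₂ = 27%×$64.06 = $17.2962
EOQ₁ = √(2×55,050×452/17.5500) = 1,683.93  (< 7,700, feasible at tier 1)
EOQ₂ = √(2×55,050×452/17.2962) = 1,696.24  (< 7,700 → use Q = 7,700 at tier-2 price)
TC(tier 1 (EOQ₁), Q≈1,683.9) = $3,607,802.99
TC(tier 2, Q≈7,700.0) = $3,596,324.88
Minimum at tier 2: $3,596,324.88

$3,596,324.88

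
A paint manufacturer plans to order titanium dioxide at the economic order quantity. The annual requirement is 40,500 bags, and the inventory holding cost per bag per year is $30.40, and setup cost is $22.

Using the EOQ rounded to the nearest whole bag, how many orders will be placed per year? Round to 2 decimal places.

167.36 orders per year

Optimal lot size Q* = (2 × 40,500 × $22 / $30.4)^½ ≈ 242.11 → Q = 242
N = D/Q = 40,500/242 ≈ 167.355 orders/yr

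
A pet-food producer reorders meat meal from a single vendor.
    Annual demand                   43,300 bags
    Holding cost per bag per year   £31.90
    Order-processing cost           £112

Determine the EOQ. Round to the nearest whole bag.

2DS/H = 2·43,300·112/31.9 = 304,050.16
EOQ = √304,050.16 ≈ 551.41

551 bags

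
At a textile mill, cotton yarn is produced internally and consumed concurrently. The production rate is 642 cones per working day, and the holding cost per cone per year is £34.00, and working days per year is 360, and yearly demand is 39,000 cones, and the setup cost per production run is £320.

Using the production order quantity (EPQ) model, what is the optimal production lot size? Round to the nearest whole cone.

940 cones

d = 39,000/360 = 108.3333 cones/day;  effective holding cost H(1 − d/p) = 34·(1 − 108.3333/642) = 28.26272
Q* = √(2DS / H_eff) = √(2·39,000·320 / 28.26272) ≈ 939.76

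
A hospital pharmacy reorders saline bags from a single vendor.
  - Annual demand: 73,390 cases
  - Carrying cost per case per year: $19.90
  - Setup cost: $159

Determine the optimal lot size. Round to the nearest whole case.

1,083 cases

EOQ = √(2DS/H) = √(2 × 73,390 × 159 / 19.9)
    = √(1,172,764.82) ≈ 1,082.94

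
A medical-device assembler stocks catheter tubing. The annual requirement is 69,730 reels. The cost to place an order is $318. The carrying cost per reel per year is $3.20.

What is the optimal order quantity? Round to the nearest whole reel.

2DS/H = 2·69,730·318/3.2 = 13,858,837.50
EOQ = √13,858,837.50 ≈ 3,722.75

3,723 reels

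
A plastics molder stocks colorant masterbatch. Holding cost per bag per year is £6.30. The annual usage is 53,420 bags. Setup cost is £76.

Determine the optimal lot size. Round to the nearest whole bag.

1,135 bags

Q* = √(2·D·S / H) = √(2·53,420·76 / 6.3) = √1,288,863.5 ≈ 1,135.28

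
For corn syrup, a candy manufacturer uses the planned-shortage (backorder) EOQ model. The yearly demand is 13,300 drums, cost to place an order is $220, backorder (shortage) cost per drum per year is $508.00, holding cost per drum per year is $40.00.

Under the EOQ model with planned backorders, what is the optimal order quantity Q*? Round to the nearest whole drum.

397 drums

Basic EOQ = √(2·13,300·220/40) = 382.492
Backorder adjustment √((H+b)/b) = √((40+508)/508) = 1.0386
Q* = 382.492 × 1.0386 ≈ 397.27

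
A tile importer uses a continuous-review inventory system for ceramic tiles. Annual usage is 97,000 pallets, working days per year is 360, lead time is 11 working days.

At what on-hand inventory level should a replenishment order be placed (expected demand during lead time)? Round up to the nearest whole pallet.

Daily demand d = 97,000 / 360 = 269.444 pallets/day
Demand during lead time = 269.444 × 11 = 2,963.89
Reorder point = 2,963.89 → round up

2,964 pallets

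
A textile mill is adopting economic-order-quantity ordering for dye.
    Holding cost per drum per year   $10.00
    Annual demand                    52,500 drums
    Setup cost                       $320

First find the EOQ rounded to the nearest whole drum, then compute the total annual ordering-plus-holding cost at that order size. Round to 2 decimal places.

2DS/H = 2·52,500·320/10 = 3,360,000.00
EOQ = √3,360,000.00 ≈ 1,833.03 → Q = 1,833 drums
Annual ordering cost = (D/Q)·S = (52,500/1,833) × 320 = $9,165.30
Annual holding cost  = (Q/2)·H = (1,833/2) × 10 = $9,165.00
Total = $9,165.30 + $9,165.00 = $18,330.30

$18,330.30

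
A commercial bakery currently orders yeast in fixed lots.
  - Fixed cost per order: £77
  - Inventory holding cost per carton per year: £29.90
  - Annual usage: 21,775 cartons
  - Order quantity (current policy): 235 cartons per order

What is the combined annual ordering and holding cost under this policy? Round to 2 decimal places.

Annual ordering cost = (D/Q)·S = (21,775/235) × 77 = £7,134.79
Annual holding cost  = (Q/2)·H = (235/2) × 29.9 = £3,513.25
Total = £7,134.79 + £3,513.25 = £10,648.04

£10,648.04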